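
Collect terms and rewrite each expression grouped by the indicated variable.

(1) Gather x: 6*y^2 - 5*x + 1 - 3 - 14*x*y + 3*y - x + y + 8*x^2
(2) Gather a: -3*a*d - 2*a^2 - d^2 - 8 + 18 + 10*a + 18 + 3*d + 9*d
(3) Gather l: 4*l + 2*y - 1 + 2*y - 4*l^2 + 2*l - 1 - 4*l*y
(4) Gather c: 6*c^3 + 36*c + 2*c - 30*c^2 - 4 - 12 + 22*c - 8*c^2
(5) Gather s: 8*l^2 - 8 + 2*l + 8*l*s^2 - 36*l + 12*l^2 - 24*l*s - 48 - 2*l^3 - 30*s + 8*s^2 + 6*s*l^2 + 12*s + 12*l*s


(1) = 8*x^2 + x*(-14*y - 6) + 6*y^2 + 4*y - 2
(2) = -2*a^2 + a*(10 - 3*d) - d^2 + 12*d + 28
(3) = -4*l^2 + l*(6 - 4*y) + 4*y - 2
(4) = 6*c^3 - 38*c^2 + 60*c - 16
(5) = -2*l^3 + 20*l^2 - 34*l + s^2*(8*l + 8) + s*(6*l^2 - 12*l - 18) - 56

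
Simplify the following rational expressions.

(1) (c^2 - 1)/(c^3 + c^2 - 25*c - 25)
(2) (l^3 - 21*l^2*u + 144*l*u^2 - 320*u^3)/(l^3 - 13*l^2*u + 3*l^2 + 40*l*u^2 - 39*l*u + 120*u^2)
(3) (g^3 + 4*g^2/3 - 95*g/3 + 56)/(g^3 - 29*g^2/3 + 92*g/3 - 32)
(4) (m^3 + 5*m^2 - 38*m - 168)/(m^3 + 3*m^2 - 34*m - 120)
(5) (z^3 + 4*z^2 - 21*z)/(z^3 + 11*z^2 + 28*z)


(1) = (c - 1)/(c^2 - 25)
(2) = (l - 8*u)/(l + 3)
(3) = (g + 7)/(g - 4)
(4) = (m + 7)/(m + 5)
(5) = (z - 3)/(z + 4)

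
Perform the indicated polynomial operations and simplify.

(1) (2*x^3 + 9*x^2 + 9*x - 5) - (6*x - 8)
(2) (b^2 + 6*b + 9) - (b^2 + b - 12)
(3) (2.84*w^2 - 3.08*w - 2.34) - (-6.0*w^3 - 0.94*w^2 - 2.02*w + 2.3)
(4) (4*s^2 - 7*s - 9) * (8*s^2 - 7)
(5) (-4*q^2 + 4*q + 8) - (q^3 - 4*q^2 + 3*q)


(1) = 2*x^3 + 9*x^2 + 3*x + 3
(2) = 5*b + 21
(3) = 6.0*w^3 + 3.78*w^2 - 1.06*w - 4.64
(4) = 32*s^4 - 56*s^3 - 100*s^2 + 49*s + 63
(5) = -q^3 + q + 8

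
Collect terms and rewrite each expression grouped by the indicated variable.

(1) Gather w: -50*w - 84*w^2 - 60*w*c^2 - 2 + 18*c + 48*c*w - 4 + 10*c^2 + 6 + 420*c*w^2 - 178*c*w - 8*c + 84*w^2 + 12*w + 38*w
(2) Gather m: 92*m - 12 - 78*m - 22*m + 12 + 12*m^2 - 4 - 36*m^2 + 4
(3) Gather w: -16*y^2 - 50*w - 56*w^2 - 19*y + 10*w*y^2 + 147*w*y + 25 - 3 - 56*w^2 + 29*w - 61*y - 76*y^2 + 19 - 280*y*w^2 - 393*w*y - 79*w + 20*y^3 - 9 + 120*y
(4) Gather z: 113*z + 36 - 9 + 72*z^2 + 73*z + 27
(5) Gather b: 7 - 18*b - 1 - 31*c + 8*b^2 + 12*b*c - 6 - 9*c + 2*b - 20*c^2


(1) = 10*c^2 + 420*c*w^2 + 10*c + w*(-60*c^2 - 130*c)
(2) = -24*m^2 - 8*m
(3) = w^2*(-280*y - 112) + w*(10*y^2 - 246*y - 100) + 20*y^3 - 92*y^2 + 40*y + 32
(4) = 72*z^2 + 186*z + 54
(5) = 8*b^2 + b*(12*c - 16) - 20*c^2 - 40*c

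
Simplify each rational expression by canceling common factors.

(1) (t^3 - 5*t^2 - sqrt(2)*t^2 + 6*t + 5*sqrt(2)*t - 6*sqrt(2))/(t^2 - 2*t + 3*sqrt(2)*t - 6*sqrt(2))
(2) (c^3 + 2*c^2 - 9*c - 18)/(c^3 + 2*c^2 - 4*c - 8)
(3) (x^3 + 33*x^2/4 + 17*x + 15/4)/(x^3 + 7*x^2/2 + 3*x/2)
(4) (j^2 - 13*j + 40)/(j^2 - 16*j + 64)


(1) = (t^2 + t*(-3 - sqrt(2)) + 3*sqrt(2))/(t + 3*sqrt(2))
(2) = (c^2 - 9)/(c^2 - 4)
(3) = (4*x^2 + 21*x + 5)/(4*x^2 + 2*x)
(4) = (j - 5)/(j - 8)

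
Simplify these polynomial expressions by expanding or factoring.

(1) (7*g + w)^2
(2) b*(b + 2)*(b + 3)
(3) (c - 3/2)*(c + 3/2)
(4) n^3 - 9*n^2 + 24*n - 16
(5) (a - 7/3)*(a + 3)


(1) = 49*g^2 + 14*g*w + w^2
(2) = b^3 + 5*b^2 + 6*b
(3) = c^2 - 9/4
(4) = (n - 4)^2*(n - 1)
(5) = a^2 + 2*a/3 - 7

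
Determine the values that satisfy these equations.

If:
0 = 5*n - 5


Then:
n = 1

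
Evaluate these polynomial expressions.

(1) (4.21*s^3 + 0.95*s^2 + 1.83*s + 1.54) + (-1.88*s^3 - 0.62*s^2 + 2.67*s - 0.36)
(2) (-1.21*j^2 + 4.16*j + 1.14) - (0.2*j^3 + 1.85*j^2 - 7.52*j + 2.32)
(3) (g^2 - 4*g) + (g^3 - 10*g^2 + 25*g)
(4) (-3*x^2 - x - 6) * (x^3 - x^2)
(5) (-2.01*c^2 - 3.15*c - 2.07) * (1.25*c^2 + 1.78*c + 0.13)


(1) = 2.33*s^3 + 0.33*s^2 + 4.5*s + 1.18
(2) = -0.2*j^3 - 3.06*j^2 + 11.68*j - 1.18
(3) = g^3 - 9*g^2 + 21*g
(4) = -3*x^5 + 2*x^4 - 5*x^3 + 6*x^2
(5) = -2.5125*c^4 - 7.5153*c^3 - 8.4558*c^2 - 4.0941*c - 0.2691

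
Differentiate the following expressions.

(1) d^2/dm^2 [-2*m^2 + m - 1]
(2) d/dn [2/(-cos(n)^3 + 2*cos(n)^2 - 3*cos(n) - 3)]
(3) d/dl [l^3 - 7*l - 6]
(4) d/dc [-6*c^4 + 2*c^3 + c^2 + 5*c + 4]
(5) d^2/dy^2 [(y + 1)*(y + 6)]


(1) = -4
(2) = 2*(-3*cos(n)^2 + 4*cos(n) - 3)*sin(n)/(cos(n)^3 - 2*cos(n)^2 + 3*cos(n) + 3)^2
(3) = 3*l^2 - 7
(4) = -24*c^3 + 6*c^2 + 2*c + 5
(5) = 2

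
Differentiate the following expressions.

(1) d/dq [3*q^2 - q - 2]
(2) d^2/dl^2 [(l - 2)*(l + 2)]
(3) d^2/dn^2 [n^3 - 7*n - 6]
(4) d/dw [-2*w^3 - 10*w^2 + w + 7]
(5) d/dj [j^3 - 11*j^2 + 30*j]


(1) = 6*q - 1
(2) = 2
(3) = 6*n
(4) = -6*w^2 - 20*w + 1
(5) = 3*j^2 - 22*j + 30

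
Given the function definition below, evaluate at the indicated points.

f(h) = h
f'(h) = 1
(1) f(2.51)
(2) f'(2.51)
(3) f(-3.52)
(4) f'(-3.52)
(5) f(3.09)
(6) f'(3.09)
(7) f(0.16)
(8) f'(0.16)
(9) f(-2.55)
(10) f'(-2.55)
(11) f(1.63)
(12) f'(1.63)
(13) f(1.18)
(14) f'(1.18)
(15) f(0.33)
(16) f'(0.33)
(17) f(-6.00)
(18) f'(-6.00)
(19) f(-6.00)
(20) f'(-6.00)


(1) = 2.51
(2) = 1.00
(3) = -3.52
(4) = 1.00
(5) = 3.09
(6) = 1.00
(7) = 0.16
(8) = 1.00
(9) = -2.55
(10) = 1.00
(11) = 1.63
(12) = 1.00
(13) = 1.18
(14) = 1.00
(15) = 0.33
(16) = 1.00
(17) = -6.00
(18) = 1.00
(19) = -6.00
(20) = 1.00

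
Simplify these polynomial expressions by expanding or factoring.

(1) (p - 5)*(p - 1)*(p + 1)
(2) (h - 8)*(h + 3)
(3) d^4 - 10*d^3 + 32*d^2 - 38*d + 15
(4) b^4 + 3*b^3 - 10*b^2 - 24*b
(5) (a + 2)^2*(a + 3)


(1) = p^3 - 5*p^2 - p + 5
(2) = h^2 - 5*h - 24
(3) = (d - 5)*(d - 3)*(d - 1)^2
(4) = b*(b - 3)*(b + 2)*(b + 4)
(5) = a^3 + 7*a^2 + 16*a + 12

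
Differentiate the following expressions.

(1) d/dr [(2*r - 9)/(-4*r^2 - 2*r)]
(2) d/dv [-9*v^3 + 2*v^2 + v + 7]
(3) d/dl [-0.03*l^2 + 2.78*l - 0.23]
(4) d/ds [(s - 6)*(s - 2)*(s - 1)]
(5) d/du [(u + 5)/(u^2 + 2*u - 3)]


(1) = (4*r^2 - 36*r - 9)/(2*r^2*(4*r^2 + 4*r + 1))
(2) = -27*v^2 + 4*v + 1
(3) = 2.78 - 0.06*l
(4) = 3*s^2 - 18*s + 20
(5) = (u^2 + 2*u - 2*(u + 1)*(u + 5) - 3)/(u^2 + 2*u - 3)^2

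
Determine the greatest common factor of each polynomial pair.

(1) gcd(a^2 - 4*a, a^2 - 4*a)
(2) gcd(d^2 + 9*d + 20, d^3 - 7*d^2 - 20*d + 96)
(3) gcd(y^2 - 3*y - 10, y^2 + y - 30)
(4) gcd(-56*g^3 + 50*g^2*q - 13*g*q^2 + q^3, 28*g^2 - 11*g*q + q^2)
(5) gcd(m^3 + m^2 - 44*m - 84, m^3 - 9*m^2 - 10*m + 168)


(1) = a^2 - 4*a
(2) = d + 4
(3) = gcd((y - 5)*(y + 2), (y - 5)*(y + 6)) = y - 5
(4) = gcd((-7*g + q)*(-4*g + q)*(-2*g + q), (-7*g + q)*(-4*g + q)) = 28*g^2 - 11*g*q + q^2
(5) = m - 7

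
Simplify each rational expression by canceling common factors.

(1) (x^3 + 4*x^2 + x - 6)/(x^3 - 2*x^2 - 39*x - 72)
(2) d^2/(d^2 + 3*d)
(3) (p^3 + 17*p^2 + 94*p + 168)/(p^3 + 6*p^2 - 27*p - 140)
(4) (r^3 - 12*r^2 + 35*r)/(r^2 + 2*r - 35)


(1) = (x^2 + x - 2)/(x^2 - 5*x - 24)
(2) = d/(d + 3)
(3) = (p + 6)/(p - 5)
(4) = (r^2 - 7*r)/(r + 7)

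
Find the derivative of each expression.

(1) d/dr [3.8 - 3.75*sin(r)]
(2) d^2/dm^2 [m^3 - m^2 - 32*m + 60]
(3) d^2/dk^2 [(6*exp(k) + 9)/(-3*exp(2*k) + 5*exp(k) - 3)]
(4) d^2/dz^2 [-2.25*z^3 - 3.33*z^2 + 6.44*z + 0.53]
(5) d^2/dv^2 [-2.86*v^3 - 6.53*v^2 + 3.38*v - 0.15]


(1) = -3.75*cos(r)
(2) = 6*m - 2
(3) = 9*(-6*exp(4*k) - 46*exp(3*k) + 81*exp(2*k) + exp(k) - 21)*exp(k)/(27*exp(6*k) - 135*exp(5*k) + 306*exp(4*k) - 395*exp(3*k) + 306*exp(2*k) - 135*exp(k) + 27)
(4) = -13.5*z - 6.66
(5) = -17.16*v - 13.06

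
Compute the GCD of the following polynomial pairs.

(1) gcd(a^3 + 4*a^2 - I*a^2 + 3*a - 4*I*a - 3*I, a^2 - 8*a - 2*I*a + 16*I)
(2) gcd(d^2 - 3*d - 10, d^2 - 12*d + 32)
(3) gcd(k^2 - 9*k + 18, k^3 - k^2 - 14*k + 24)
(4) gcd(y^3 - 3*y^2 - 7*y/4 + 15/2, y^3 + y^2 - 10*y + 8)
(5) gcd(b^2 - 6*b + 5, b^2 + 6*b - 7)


(1) = gcd((a + 1)*(a + 3)*(a - I), (a - 8)*(a - 2*I)) = 1
(2) = gcd((d - 5)*(d + 2), (d - 8)*(d - 4)) = 1
(3) = k - 3
(4) = y - 2
(5) = gcd((b - 5)*(b - 1), (b - 1)*(b + 7)) = b - 1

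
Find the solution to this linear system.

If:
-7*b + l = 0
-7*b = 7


Then:
b = -1
l = -7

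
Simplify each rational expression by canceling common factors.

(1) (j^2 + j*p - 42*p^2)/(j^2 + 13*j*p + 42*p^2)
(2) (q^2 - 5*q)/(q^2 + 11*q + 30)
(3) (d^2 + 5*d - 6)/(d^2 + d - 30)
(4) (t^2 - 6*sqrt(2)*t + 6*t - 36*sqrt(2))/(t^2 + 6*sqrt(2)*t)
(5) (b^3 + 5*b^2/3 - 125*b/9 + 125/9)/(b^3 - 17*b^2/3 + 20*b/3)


(1) = (j - 6*p)/(j + 6*p)
(2) = (q^2 - 5*q)/(q^2 + 11*q + 30)
(3) = (d - 1)/(d - 5)
(4) = (t^2 + t*(6 - 6*sqrt(2)) - 36*sqrt(2))/(t^2 + 6*sqrt(2)*t)
(5) = (3*b^2 + 10*b - 25)/(3*b^2 - 12*b)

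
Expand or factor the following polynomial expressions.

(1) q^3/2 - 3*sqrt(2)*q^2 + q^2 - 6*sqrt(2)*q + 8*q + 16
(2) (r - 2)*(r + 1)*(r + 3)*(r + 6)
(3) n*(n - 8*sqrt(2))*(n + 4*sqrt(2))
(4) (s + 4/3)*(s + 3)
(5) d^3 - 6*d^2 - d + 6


(1) = (q/2 + 1)*(q - 4*sqrt(2))*(q - 2*sqrt(2))
(2) = r^4 + 8*r^3 + 7*r^2 - 36*r - 36
(3) = n^3 - 4*sqrt(2)*n^2 - 64*n
(4) = s^2 + 13*s/3 + 4
(5) = (d - 6)*(d - 1)*(d + 1)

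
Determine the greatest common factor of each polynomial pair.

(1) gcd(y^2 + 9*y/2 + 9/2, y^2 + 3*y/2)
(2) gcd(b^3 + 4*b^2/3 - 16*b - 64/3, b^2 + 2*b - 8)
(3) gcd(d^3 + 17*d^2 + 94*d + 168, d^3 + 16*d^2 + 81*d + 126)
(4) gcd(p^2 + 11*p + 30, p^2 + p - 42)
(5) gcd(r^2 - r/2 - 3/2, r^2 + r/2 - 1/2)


(1) = gcd((y + 3/2)*(y + 3), y*(y + 3/2)) = y + 3/2
(2) = gcd((b - 4)*(b + 4/3)*(b + 4), (b - 2)*(b + 4)) = b + 4
(3) = d^2 + 13*d + 42
(4) = gcd((p + 5)*(p + 6), (p - 6)*(p + 7)) = 1
(5) = r + 1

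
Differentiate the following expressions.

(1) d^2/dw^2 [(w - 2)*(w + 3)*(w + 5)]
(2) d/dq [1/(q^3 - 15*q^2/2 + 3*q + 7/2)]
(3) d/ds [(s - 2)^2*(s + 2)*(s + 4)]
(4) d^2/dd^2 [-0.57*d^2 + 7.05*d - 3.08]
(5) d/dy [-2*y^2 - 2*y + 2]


(1) = 6*w + 12
(2) = 12*(-q^2 + 5*q - 1)/(2*q^3 - 15*q^2 + 6*q + 7)^2
(3) = 4*s^3 + 6*s^2 - 24*s - 8
(4) = -1.14000000000000
(5) = -4*y - 2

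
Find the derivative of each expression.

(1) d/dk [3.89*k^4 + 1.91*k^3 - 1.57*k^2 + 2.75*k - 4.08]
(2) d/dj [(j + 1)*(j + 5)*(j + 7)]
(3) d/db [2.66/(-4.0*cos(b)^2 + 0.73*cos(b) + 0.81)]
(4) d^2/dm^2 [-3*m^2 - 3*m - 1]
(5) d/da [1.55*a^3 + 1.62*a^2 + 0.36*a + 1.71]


(1) = 15.56*k^3 + 5.73*k^2 - 3.14*k + 2.75
(2) = 3*j^2 + 26*j + 47
(3) = (1.9418 - 21.28*cos(b))*sin(b)/(-4.0*cos(b)^2 + 0.73*cos(b) + 0.81)^2
(4) = -6
(5) = 4.65*a^2 + 3.24*a + 0.36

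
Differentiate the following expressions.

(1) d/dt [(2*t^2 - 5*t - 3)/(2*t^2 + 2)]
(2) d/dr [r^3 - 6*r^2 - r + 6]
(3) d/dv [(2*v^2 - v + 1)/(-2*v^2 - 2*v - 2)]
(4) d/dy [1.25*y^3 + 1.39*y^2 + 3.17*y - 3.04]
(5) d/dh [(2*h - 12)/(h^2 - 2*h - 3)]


(1) = 5*(t^2 + 2*t - 1)/(2*(t^4 + 2*t^2 + 1))
(2) = 3*r^2 - 12*r - 1
(3) = (-3*v^2/2 - v + 1)/(v^4 + 2*v^3 + 3*v^2 + 2*v + 1)
(4) = 3.75*y^2 + 2.78*y + 3.17
(5) = 2*(h^2 - 2*h - 2*(h - 6)*(h - 1) - 3)/(-h^2 + 2*h + 3)^2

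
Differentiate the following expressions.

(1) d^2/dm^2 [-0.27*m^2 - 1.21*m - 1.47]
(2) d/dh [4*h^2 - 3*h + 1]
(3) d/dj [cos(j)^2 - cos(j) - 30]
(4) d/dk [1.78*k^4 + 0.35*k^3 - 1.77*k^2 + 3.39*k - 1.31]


(1) = -0.540000000000000
(2) = 8*h - 3
(3) = sin(j) - sin(2*j)
(4) = 7.12*k^3 + 1.05*k^2 - 3.54*k + 3.39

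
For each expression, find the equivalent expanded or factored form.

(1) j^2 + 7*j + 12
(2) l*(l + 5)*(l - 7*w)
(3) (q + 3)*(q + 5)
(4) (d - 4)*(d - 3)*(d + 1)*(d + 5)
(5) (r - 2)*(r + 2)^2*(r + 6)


(1) = (j + 3)*(j + 4)
(2) = l^3 - 7*l^2*w + 5*l^2 - 35*l*w
(3) = q^2 + 8*q + 15
(4) = d^4 - d^3 - 25*d^2 + 37*d + 60
(5) = r^4 + 8*r^3 + 8*r^2 - 32*r - 48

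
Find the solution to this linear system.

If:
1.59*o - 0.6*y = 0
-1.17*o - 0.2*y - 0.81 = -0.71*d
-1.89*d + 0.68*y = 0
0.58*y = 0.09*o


Then:
No Solution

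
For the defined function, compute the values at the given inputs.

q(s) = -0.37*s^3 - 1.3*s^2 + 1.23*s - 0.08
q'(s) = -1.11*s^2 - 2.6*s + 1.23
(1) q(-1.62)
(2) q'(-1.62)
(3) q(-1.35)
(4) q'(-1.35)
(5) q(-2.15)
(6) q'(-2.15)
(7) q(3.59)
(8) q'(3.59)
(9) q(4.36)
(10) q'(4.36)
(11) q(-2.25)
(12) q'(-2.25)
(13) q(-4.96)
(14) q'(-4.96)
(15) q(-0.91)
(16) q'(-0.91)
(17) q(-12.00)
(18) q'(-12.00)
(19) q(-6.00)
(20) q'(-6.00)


(1) = -3.91
(2) = 2.53
(3) = -3.20
(4) = 2.72
(5) = -5.06
(6) = 1.69
(7) = -29.54
(8) = -22.41
(9) = -50.10
(10) = -31.21
(11) = -5.21
(12) = 1.46
(13) = 6.99
(14) = -13.18
(15) = -2.00
(16) = 2.68
(17) = 437.32
(18) = -127.41
(19) = 25.66
(20) = -23.13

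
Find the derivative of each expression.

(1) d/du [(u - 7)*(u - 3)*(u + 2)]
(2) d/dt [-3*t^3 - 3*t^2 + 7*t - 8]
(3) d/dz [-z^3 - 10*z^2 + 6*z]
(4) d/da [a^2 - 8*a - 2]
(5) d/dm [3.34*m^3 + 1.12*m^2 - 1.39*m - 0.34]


(1) = 3*u^2 - 16*u + 1
(2) = -9*t^2 - 6*t + 7
(3) = -3*z^2 - 20*z + 6
(4) = 2*a - 8
(5) = 10.02*m^2 + 2.24*m - 1.39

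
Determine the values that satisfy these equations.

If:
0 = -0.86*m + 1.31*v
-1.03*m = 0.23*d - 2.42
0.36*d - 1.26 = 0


Then:
d = 3.50
m = 1.57
v = 1.03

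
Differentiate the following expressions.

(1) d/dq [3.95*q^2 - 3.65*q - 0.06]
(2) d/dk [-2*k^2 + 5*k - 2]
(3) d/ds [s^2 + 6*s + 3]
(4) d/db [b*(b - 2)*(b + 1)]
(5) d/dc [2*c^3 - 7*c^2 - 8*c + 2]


(1) = 7.9*q - 3.65
(2) = 5 - 4*k
(3) = 2*s + 6
(4) = 3*b^2 - 2*b - 2
(5) = 6*c^2 - 14*c - 8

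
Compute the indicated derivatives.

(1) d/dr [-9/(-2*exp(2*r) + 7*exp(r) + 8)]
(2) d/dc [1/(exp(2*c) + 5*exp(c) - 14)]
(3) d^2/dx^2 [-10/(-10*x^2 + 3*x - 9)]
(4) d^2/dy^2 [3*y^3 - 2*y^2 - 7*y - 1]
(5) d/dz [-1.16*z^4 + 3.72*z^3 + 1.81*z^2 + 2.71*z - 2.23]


(1) = (63 - 36*exp(r))*exp(r)/(-2*exp(2*r) + 7*exp(r) + 8)^2
(2) = (-2*exp(c) - 5)*exp(c)/(exp(2*c) + 5*exp(c) - 14)^2
(3) = 20*(-100*x^2 + 30*x + (20*x - 3)^2 - 90)/(10*x^2 - 3*x + 9)^3
(4) = 18*y - 4
(5) = -4.64*z^3 + 11.16*z^2 + 3.62*z + 2.71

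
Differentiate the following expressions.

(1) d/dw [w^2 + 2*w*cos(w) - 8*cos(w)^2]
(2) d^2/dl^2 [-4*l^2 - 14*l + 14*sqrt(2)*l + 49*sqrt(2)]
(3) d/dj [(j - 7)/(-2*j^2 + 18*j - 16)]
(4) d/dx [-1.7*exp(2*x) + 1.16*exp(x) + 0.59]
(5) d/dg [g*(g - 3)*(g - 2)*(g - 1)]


(1) = -2*w*sin(w) + 2*w + 8*sin(2*w) + 2*cos(w)
(2) = -8
(3) = (-j^2 + 9*j + (j - 7)*(2*j - 9) - 8)/(2*(j^2 - 9*j + 8)^2)
(4) = (1.16 - 3.4*exp(x))*exp(x)
(5) = 4*g^3 - 18*g^2 + 22*g - 6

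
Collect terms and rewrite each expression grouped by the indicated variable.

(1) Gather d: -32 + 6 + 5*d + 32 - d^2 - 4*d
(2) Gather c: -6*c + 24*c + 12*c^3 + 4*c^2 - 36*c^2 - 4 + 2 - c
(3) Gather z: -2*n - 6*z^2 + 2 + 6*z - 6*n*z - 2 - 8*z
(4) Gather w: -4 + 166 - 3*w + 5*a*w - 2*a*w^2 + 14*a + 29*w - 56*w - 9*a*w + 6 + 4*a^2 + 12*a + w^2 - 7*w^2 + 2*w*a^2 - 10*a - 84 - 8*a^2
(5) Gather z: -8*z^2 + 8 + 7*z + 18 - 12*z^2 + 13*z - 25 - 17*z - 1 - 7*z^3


(1) = -d^2 + d + 6
(2) = 12*c^3 - 32*c^2 + 17*c - 2
(3) = -2*n - 6*z^2 + z*(-6*n - 2)
(4) = -4*a^2 + 16*a + w^2*(-2*a - 6) + w*(2*a^2 - 4*a - 30) + 84
(5) = -7*z^3 - 20*z^2 + 3*z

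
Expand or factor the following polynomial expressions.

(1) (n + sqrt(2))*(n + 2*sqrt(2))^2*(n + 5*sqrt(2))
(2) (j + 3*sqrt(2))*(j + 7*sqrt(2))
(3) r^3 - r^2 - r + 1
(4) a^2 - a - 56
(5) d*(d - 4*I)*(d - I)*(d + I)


(1) = n^4 + 10*sqrt(2)*n^3 + 66*n^2 + 88*sqrt(2)*n + 80
(2) = j^2 + 10*sqrt(2)*j + 42
(3) = (r - 1)^2*(r + 1)
(4) = (a - 8)*(a + 7)
(5) = d^4 - 4*I*d^3 + d^2 - 4*I*d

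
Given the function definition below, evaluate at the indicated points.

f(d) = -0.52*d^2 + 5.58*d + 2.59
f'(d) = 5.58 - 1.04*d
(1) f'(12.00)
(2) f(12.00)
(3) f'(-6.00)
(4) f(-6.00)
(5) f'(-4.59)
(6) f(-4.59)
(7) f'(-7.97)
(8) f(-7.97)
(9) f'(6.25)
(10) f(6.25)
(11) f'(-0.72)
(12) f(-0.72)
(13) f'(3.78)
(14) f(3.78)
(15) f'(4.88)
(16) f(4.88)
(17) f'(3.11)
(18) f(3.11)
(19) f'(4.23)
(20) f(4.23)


(1) = -6.90
(2) = -5.33
(3) = 11.82
(4) = -49.61
(5) = 10.35
(6) = -33.98
(7) = 13.87
(8) = -74.91
(9) = -0.92
(10) = 17.15
(11) = 6.33
(12) = -1.70
(13) = 1.65
(14) = 16.25
(15) = 0.50
(16) = 17.44
(17) = 2.35
(18) = 14.91
(19) = 1.18
(20) = 16.89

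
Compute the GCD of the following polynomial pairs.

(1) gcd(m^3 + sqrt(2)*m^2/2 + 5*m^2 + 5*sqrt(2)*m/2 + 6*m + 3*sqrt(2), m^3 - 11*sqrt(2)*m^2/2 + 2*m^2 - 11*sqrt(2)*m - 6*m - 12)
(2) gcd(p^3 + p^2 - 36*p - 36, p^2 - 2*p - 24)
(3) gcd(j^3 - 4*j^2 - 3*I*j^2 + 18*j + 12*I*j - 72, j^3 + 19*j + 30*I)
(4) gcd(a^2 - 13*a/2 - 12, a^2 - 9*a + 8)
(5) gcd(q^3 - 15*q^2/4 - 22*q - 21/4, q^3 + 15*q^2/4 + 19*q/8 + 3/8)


(1) = gcd((m + 2)*(m + 3)*(m + sqrt(2)/2), (m + 2)*(m - 6*sqrt(2))*(m + sqrt(2)/2)) = m^2 + m*(sqrt(2)/2 + 2) + sqrt(2)
(2) = gcd((p - 6)*(p + 1)*(p + 6), (p - 6)*(p + 4)) = p - 6
(3) = j + 3*I
(4) = a - 8
(5) = gcd((q - 7)*(q + 1/4)*(q + 3), (q + 1/4)*(q + 1/2)*(q + 3)) = q^2 + 13*q/4 + 3/4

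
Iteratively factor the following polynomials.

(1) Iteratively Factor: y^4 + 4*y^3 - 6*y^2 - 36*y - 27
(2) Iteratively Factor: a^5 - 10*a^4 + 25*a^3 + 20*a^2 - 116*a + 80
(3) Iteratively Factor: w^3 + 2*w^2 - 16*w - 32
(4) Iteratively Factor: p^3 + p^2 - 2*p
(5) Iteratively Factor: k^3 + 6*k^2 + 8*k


(1) = (y - 3)*(y^3 + 7*y^2 + 15*y + 9) = (y - 3)*(y + 1)*(y^2 + 6*y + 9) = (y - 3)*(y + 1)*(y + 3)*(y + 3)
(2) = (a - 1)*(a^4 - 9*a^3 + 16*a^2 + 36*a - 80) = (a - 5)*(a - 1)*(a^3 - 4*a^2 - 4*a + 16) = (a - 5)*(a - 2)*(a - 1)*(a^2 - 2*a - 8) = (a - 5)*(a - 2)*(a - 1)*(a + 2)*(a - 4)
(3) = (w + 4)*(w^2 - 2*w - 8) = (w - 4)*(w + 4)*(w + 2)
(4) = (p + 2)*(p^2 - p) = p*(p + 2)*(p - 1)
(5) = (k)*(k^2 + 6*k + 8) = k*(k + 4)*(k + 2)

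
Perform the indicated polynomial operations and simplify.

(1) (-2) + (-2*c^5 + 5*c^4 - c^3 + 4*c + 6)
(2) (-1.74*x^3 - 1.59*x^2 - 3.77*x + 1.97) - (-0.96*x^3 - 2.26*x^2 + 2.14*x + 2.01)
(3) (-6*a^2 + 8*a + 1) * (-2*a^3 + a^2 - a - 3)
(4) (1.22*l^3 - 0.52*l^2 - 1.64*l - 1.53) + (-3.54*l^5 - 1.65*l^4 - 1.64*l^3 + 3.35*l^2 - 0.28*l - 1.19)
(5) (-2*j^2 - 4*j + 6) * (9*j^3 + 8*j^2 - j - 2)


(1) = -2*c^5 + 5*c^4 - c^3 + 4*c + 4
(2) = -0.78*x^3 + 0.67*x^2 - 5.91*x - 0.04
(3) = 12*a^5 - 22*a^4 + 12*a^3 + 11*a^2 - 25*a - 3
(4) = -3.54*l^5 - 1.65*l^4 - 0.42*l^3 + 2.83*l^2 - 1.92*l - 2.72
(5) = -18*j^5 - 52*j^4 + 24*j^3 + 56*j^2 + 2*j - 12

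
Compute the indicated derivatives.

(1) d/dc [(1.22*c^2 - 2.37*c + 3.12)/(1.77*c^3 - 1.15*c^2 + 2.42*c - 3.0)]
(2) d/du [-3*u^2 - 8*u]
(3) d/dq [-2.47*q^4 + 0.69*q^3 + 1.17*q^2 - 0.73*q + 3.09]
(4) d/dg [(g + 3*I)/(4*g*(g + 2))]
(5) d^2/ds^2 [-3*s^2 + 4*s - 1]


(1) = (-2.1594*c^4 + 8.3898*c^3 - 16.3403*c^2 - 0.144*c - 0.4404)/(3.1329*c^6 - 4.071*c^5 + 9.8893*c^4 - 16.186*c^3 + 12.7564*c^2 - 14.52*c + 9.0)
(2) = -6*u - 8
(3) = -9.88*q^3 + 2.07*q^2 + 2.34*q - 0.73
(4) = (-g^2 - 6*I*g - 6*I)/(4*g^2*(g^2 + 4*g + 4))
(5) = -6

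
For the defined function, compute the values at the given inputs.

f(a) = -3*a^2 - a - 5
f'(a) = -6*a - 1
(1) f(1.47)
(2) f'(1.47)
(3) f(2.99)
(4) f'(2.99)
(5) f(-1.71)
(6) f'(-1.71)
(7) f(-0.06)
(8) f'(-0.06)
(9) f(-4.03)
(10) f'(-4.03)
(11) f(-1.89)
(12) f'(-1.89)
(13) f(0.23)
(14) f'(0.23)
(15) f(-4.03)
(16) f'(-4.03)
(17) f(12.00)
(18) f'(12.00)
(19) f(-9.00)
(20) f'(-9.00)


(1) = -12.95
(2) = -9.82
(3) = -34.81
(4) = -18.94
(5) = -12.06
(6) = 9.26
(7) = -4.95
(8) = -0.64
(9) = -49.69
(10) = 23.18
(11) = -13.83
(12) = 10.34
(13) = -5.39
(14) = -2.38
(15) = -49.69
(16) = 23.18
(17) = -449.00
(18) = -73.00
(19) = -239.00
(20) = 53.00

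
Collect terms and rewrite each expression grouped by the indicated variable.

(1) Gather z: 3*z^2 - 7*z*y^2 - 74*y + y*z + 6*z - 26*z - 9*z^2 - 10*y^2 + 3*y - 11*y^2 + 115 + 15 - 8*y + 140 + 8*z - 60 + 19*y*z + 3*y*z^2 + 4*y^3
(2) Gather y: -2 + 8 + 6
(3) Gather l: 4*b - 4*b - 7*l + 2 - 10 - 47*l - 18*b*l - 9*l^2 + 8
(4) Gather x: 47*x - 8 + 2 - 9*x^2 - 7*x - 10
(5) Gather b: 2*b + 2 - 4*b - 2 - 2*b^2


(1) = 4*y^3 - 21*y^2 - 79*y + z^2*(3*y - 6) + z*(-7*y^2 + 20*y - 12) + 210
(2) = 12
(3) = -9*l^2 + l*(-18*b - 54)
(4) = -9*x^2 + 40*x - 16
(5) = -2*b^2 - 2*b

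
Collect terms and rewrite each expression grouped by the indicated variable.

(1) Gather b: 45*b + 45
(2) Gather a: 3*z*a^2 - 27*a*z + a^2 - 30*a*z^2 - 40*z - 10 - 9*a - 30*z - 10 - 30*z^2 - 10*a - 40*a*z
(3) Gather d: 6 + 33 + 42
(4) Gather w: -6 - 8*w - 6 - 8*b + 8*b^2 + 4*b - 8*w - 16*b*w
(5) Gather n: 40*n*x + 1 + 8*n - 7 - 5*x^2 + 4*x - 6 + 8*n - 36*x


(1) = 45*b + 45
(2) = a^2*(3*z + 1) + a*(-30*z^2 - 67*z - 19) - 30*z^2 - 70*z - 20
(3) = 81
(4) = 8*b^2 - 4*b + w*(-16*b - 16) - 12
(5) = n*(40*x + 16) - 5*x^2 - 32*x - 12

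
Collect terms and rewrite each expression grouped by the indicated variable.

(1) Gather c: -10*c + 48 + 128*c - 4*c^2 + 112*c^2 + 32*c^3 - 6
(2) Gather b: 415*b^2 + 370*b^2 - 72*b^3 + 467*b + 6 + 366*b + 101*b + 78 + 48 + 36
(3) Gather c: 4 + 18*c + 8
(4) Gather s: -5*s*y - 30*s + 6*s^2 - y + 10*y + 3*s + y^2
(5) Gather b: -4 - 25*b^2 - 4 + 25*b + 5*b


(1) = 32*c^3 + 108*c^2 + 118*c + 42
(2) = -72*b^3 + 785*b^2 + 934*b + 168
(3) = 18*c + 12
(4) = 6*s^2 + s*(-5*y - 27) + y^2 + 9*y
(5) = -25*b^2 + 30*b - 8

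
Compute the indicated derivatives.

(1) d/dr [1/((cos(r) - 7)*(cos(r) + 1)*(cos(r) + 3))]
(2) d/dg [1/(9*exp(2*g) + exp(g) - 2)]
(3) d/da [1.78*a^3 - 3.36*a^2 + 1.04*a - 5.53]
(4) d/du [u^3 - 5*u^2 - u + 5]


(1) = (3*cos(r)^2 - 6*cos(r) - 25)*sin(r)/((cos(r) - 7)^2*(cos(r) + 1)^2*(cos(r) + 3)^2)
(2) = (-18*exp(g) - 1)*exp(g)/(9*exp(2*g) + exp(g) - 2)^2
(3) = 5.34*a^2 - 6.72*a + 1.04
(4) = 3*u^2 - 10*u - 1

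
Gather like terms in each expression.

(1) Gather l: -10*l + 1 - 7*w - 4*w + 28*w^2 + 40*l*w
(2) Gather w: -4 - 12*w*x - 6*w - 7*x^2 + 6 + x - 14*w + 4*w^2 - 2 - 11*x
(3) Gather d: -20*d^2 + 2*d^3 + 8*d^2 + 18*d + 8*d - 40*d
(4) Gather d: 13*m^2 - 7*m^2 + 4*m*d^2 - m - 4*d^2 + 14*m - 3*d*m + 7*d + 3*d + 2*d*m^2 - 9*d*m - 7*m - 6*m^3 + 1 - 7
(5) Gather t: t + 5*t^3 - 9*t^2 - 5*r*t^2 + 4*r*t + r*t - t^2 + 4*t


(1) = l*(40*w - 10) + 28*w^2 - 11*w + 1
(2) = 4*w^2 + w*(-12*x - 20) - 7*x^2 - 10*x
(3) = 2*d^3 - 12*d^2 - 14*d
(4) = d^2*(4*m - 4) + d*(2*m^2 - 12*m + 10) - 6*m^3 + 6*m^2 + 6*m - 6
(5) = 5*t^3 + t^2*(-5*r - 10) + t*(5*r + 5)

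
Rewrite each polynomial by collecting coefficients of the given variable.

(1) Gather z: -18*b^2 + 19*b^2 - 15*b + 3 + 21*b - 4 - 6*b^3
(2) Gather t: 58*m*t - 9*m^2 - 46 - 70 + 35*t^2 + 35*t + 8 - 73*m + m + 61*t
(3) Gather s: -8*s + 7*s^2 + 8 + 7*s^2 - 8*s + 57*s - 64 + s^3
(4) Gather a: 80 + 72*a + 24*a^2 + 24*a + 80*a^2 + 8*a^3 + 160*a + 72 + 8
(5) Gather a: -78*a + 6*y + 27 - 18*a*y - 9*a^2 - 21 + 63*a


(1) = -6*b^3 + b^2 + 6*b - 1
(2) = -9*m^2 - 72*m + 35*t^2 + t*(58*m + 96) - 108
(3) = s^3 + 14*s^2 + 41*s - 56
(4) = 8*a^3 + 104*a^2 + 256*a + 160
(5) = -9*a^2 + a*(-18*y - 15) + 6*y + 6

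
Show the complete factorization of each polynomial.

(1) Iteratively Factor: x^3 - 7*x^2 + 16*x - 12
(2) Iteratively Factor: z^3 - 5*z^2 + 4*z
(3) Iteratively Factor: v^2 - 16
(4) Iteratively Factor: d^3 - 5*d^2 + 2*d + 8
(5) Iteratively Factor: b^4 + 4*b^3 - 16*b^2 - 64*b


(1) = (x - 2)*(x^2 - 5*x + 6) = (x - 2)^2*(x - 3)
(2) = (z - 4)*(z^2 - z) = z*(z - 4)*(z - 1)
(3) = (v - 4)*(v + 4)
(4) = (d - 4)*(d^2 - d - 2) = (d - 4)*(d - 2)*(d + 1)
(5) = (b)*(b^3 + 4*b^2 - 16*b - 64) = b*(b + 4)*(b^2 - 16) = b*(b + 4)^2*(b - 4)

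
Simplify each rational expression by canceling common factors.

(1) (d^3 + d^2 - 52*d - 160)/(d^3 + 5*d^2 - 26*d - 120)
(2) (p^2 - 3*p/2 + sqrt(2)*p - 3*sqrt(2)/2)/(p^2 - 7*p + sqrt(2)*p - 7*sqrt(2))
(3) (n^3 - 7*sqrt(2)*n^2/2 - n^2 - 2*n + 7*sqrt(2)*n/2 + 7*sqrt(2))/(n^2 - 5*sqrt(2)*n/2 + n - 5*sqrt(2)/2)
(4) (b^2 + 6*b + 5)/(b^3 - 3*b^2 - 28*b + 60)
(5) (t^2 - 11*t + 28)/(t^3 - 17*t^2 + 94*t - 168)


(1) = (d^2 - 3*d - 40)/(d^2 + d - 30)
(2) = (2*p - 3)/(2*p - 14)
(3) = (4*n^2 + n*(-14*sqrt(2) - 8) + 28*sqrt(2))/(4*n - 10*sqrt(2))
(4) = (b + 1)/(b^2 - 8*b + 12)
(5) = 1/(t - 6)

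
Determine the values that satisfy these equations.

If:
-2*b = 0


Then:
b = 0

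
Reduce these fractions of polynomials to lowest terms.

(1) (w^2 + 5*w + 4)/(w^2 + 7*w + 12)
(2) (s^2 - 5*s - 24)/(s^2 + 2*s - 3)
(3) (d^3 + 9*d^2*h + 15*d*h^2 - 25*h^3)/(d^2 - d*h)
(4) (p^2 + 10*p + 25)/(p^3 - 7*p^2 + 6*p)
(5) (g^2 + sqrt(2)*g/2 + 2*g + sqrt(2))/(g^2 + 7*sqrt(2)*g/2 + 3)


(1) = (w + 1)/(w + 3)
(2) = (s - 8)/(s - 1)
(3) = (d^2 + 10*d*h + 25*h^2)/d
(4) = (p^2 + 10*p + 25)/(p^3 - 7*p^2 + 6*p)
(5) = (4*g + 8)/(4*g + 12*sqrt(2))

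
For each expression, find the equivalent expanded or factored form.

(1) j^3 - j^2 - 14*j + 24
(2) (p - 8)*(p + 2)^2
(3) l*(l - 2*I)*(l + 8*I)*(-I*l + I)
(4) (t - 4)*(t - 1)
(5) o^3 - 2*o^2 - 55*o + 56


(1) = (j - 3)*(j - 2)*(j + 4)
(2) = p^3 - 4*p^2 - 28*p - 32
(3) = -I*l^4 + 6*l^3 + I*l^3 - 6*l^2 - 16*I*l^2 + 16*I*l
(4) = t^2 - 5*t + 4
(5) = (o - 8)*(o - 1)*(o + 7)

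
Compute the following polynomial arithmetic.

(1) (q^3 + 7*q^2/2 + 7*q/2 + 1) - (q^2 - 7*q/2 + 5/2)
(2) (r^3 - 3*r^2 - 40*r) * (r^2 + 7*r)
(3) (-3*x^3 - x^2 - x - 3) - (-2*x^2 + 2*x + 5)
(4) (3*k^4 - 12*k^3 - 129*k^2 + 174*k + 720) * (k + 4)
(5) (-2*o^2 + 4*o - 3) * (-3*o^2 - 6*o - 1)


(1) = q^3 + 5*q^2/2 + 7*q - 3/2
(2) = r^5 + 4*r^4 - 61*r^3 - 280*r^2
(3) = -3*x^3 + x^2 - 3*x - 8
(4) = 3*k^5 - 177*k^3 - 342*k^2 + 1416*k + 2880
(5) = 6*o^4 - 13*o^2 + 14*o + 3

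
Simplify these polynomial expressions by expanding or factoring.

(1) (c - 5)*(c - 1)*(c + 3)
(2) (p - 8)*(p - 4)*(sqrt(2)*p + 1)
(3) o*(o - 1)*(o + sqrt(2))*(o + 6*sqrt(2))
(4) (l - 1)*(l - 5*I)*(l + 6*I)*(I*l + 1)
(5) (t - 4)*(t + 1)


(1) = c^3 - 3*c^2 - 13*c + 15
(2) = sqrt(2)*p^3 - 12*sqrt(2)*p^2 + p^2 - 12*p + 32*sqrt(2)*p + 32
(3) = o^4 - o^3 + 7*sqrt(2)*o^3 - 7*sqrt(2)*o^2 + 12*o^2 - 12*o
(4) = I*l^4 - I*l^3 + 31*I*l^2 + 30*l - 31*I*l - 30
(5) = t^2 - 3*t - 4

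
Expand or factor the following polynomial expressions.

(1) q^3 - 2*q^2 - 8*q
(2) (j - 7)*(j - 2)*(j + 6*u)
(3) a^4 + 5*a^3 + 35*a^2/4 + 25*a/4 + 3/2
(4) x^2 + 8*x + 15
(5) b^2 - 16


(1) = q*(q - 4)*(q + 2)
(2) = j^3 + 6*j^2*u - 9*j^2 - 54*j*u + 14*j + 84*u
(3) = (a + 1/2)*(a + 1)*(a + 3/2)*(a + 2)
(4) = (x + 3)*(x + 5)
(5) = (b - 4)*(b + 4)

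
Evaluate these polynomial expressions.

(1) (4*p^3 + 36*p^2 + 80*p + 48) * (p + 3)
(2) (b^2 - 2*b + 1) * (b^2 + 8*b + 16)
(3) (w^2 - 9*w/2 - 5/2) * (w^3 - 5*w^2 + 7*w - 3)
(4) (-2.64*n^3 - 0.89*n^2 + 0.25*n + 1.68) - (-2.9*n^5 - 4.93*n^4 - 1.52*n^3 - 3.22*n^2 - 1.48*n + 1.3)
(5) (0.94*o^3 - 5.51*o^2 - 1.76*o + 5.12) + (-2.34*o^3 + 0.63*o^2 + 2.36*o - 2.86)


(1) = 4*p^4 + 48*p^3 + 188*p^2 + 288*p + 144
(2) = b^4 + 6*b^3 + b^2 - 24*b + 16
(3) = w^5 - 19*w^4/2 + 27*w^3 - 22*w^2 - 4*w + 15/2
(4) = 2.9*n^5 + 4.93*n^4 - 1.12*n^3 + 2.33*n^2 + 1.73*n + 0.38
(5) = -1.4*o^3 - 4.88*o^2 + 0.6*o + 2.26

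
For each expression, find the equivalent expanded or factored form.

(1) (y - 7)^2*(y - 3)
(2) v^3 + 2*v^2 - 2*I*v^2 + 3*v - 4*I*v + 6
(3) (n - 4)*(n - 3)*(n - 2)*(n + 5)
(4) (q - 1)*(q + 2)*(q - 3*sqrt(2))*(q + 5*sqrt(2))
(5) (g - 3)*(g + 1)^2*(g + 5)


(1) = y^3 - 17*y^2 + 91*y - 147
(2) = (v + 2)*(v - 3*I)*(v + I)
(3) = n^4 - 4*n^3 - 19*n^2 + 106*n - 120
(4) = q^4 + q^3 + 2*sqrt(2)*q^3 - 32*q^2 + 2*sqrt(2)*q^2 - 30*q - 4*sqrt(2)*q + 60
(5) = g^4 + 4*g^3 - 10*g^2 - 28*g - 15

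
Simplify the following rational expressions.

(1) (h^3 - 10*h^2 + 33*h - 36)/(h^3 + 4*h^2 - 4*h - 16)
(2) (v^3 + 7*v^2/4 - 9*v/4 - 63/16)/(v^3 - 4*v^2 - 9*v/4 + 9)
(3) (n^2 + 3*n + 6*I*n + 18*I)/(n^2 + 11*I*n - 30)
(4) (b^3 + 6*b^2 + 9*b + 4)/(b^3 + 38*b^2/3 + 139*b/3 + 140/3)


(1) = (h^3 - 10*h^2 + 33*h - 36)/(h^3 + 4*h^2 - 4*h - 16)
(2) = (4*v + 7)/(4*v - 16)
(3) = (n + 3)/(n + 5*I)
(4) = (3*b^2 + 6*b + 3)/(3*b^2 + 26*b + 35)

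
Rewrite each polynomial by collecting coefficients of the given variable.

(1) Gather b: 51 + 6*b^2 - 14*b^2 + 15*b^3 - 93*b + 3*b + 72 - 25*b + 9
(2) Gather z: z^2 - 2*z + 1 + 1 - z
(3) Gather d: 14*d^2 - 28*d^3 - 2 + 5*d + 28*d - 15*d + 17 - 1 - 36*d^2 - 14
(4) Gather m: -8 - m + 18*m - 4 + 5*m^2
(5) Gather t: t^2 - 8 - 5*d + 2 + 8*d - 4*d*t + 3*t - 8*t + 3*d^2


(1) = 15*b^3 - 8*b^2 - 115*b + 132
(2) = z^2 - 3*z + 2
(3) = -28*d^3 - 22*d^2 + 18*d
(4) = 5*m^2 + 17*m - 12
(5) = 3*d^2 + 3*d + t^2 + t*(-4*d - 5) - 6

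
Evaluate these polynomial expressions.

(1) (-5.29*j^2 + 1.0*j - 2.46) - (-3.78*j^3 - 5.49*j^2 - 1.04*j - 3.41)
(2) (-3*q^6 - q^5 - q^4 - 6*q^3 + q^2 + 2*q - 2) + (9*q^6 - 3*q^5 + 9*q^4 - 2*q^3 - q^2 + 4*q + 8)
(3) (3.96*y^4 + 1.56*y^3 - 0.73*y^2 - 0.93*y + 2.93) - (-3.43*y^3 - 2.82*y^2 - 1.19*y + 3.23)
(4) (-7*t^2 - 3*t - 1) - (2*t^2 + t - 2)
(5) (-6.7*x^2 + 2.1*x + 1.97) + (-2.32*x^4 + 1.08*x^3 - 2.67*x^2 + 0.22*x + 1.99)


(1) = 3.78*j^3 + 0.2*j^2 + 2.04*j + 0.95
(2) = 6*q^6 - 4*q^5 + 8*q^4 - 8*q^3 + 6*q + 6
(3) = 3.96*y^4 + 4.99*y^3 + 2.09*y^2 + 0.26*y - 0.3
(4) = -9*t^2 - 4*t + 1
(5) = -2.32*x^4 + 1.08*x^3 - 9.37*x^2 + 2.32*x + 3.96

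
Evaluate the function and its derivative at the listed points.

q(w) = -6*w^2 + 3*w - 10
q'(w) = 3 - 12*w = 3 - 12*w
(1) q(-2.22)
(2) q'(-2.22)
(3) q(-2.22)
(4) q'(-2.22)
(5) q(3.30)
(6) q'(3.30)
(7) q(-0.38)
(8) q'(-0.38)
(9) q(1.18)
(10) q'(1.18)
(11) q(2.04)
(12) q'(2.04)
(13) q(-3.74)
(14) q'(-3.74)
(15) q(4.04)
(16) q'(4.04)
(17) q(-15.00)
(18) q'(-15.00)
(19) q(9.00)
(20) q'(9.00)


(1) = -46.23
(2) = 29.64
(3) = -46.23
(4) = 29.64
(5) = -65.44
(6) = -36.60
(7) = -12.01
(8) = 7.56
(9) = -14.81
(10) = -11.16
(11) = -28.85
(12) = -21.48
(13) = -105.15
(14) = 47.88
(15) = -95.81
(16) = -45.48
(17) = -1405.00
(18) = 183.00
(19) = -469.00
(20) = -105.00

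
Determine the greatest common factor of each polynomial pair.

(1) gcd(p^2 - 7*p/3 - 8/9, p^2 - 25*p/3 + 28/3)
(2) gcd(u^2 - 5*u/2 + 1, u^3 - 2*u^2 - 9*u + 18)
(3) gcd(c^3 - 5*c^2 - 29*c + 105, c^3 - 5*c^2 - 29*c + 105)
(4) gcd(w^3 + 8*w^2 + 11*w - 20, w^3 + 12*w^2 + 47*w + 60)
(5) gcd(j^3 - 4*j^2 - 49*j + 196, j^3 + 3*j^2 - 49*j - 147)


(1) = gcd((p - 8/3)*(p + 1/3), (p - 7)*(p - 4/3)) = 1
(2) = u - 2
(3) = c^3 - 5*c^2 - 29*c + 105
(4) = w^2 + 9*w + 20
(5) = gcd((j - 7)*(j - 4)*(j + 7), (j - 7)*(j + 3)*(j + 7)) = j^2 - 49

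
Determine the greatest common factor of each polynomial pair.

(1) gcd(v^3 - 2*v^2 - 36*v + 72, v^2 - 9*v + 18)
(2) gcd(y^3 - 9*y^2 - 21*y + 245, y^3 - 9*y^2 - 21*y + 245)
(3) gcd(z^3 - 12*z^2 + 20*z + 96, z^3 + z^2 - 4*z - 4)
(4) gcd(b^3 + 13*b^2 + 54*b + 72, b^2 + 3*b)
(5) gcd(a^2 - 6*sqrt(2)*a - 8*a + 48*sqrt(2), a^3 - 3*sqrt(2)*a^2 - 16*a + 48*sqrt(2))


(1) = gcd((v - 6)*(v - 2)*(v + 6), (v - 6)*(v - 3)) = v - 6
(2) = y^3 - 9*y^2 - 21*y + 245
(3) = gcd((z - 8)*(z - 6)*(z + 2), (z - 2)*(z + 1)*(z + 2)) = z + 2
(4) = gcd((b + 3)*(b + 4)*(b + 6), b*(b + 3)) = b + 3
(5) = gcd((a - 8)*(a - 6*sqrt(2)), (a - 4)*(a + 4)*(a - 3*sqrt(2))) = 1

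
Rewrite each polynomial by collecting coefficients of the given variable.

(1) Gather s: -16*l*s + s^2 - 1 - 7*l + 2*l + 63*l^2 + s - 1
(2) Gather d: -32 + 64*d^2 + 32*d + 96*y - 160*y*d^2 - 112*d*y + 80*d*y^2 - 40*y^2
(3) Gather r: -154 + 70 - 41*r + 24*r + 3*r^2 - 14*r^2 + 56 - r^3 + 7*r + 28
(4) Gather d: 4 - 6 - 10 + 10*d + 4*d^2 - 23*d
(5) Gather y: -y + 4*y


(1) = 63*l^2 - 5*l + s^2 + s*(1 - 16*l) - 2
(2) = d^2*(64 - 160*y) + d*(80*y^2 - 112*y + 32) - 40*y^2 + 96*y - 32
(3) = -r^3 - 11*r^2 - 10*r
(4) = 4*d^2 - 13*d - 12
(5) = 3*y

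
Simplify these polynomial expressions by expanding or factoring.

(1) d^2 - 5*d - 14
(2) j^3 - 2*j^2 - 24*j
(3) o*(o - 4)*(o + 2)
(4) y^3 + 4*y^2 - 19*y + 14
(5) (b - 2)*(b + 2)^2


(1) = (d - 7)*(d + 2)
(2) = j*(j - 6)*(j + 4)
(3) = o^3 - 2*o^2 - 8*o
(4) = (y - 2)*(y - 1)*(y + 7)
(5) = b^3 + 2*b^2 - 4*b - 8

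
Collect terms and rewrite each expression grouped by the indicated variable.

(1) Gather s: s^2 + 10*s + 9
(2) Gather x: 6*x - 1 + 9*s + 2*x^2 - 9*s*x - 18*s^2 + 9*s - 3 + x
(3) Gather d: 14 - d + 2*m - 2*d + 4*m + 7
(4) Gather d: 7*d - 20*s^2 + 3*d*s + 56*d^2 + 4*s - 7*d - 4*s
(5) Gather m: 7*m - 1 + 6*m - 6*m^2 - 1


(1) = s^2 + 10*s + 9
(2) = -18*s^2 + 18*s + 2*x^2 + x*(7 - 9*s) - 4
(3) = -3*d + 6*m + 21
(4) = 56*d^2 + 3*d*s - 20*s^2
(5) = -6*m^2 + 13*m - 2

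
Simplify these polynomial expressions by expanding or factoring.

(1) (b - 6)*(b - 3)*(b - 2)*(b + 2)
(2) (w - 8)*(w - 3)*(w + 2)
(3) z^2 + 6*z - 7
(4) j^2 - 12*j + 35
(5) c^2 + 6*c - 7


(1) = b^4 - 9*b^3 + 14*b^2 + 36*b - 72
(2) = w^3 - 9*w^2 + 2*w + 48
(3) = (z - 1)*(z + 7)
(4) = (j - 7)*(j - 5)
(5) = (c - 1)*(c + 7)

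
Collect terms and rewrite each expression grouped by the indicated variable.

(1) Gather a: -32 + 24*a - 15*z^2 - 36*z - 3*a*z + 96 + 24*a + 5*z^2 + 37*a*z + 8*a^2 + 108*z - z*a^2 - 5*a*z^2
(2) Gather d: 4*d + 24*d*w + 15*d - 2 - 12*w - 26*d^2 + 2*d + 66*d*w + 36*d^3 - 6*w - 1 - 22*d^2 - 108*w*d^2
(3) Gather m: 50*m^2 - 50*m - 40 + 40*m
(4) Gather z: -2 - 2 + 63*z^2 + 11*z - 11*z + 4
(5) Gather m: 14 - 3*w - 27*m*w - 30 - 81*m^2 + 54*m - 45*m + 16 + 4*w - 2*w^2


(1) = a^2*(8 - z) + a*(-5*z^2 + 34*z + 48) - 10*z^2 + 72*z + 64
(2) = 36*d^3 + d^2*(-108*w - 48) + d*(90*w + 21) - 18*w - 3
(3) = 50*m^2 - 10*m - 40
(4) = 63*z^2
(5) = -81*m^2 + m*(9 - 27*w) - 2*w^2 + w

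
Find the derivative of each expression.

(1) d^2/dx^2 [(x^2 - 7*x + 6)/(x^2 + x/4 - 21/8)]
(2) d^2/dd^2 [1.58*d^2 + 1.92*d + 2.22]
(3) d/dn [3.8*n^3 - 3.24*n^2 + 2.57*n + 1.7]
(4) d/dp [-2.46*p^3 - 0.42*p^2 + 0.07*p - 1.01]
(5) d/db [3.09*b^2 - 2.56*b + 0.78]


(1) = 16*(-464*x^3 + 1656*x^2 - 3240*x + 1179)/(512*x^6 + 384*x^5 - 3936*x^4 - 2008*x^3 + 10332*x^2 + 2646*x - 9261)
(2) = 3.16000000000000
(3) = 11.4*n^2 - 6.48*n + 2.57
(4) = -7.38*p^2 - 0.84*p + 0.07
(5) = 6.18*b - 2.56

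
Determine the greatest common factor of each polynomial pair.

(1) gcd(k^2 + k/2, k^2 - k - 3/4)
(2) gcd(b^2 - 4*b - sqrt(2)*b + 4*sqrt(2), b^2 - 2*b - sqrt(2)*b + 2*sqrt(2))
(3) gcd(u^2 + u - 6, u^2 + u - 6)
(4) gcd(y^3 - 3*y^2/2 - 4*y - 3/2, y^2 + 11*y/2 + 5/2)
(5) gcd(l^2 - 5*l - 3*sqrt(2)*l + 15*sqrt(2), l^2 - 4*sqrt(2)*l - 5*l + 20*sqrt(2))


(1) = gcd(k*(k + 1/2), (k - 3/2)*(k + 1/2)) = k + 1/2
(2) = b - sqrt(2)
(3) = u^2 + u - 6
(4) = y + 1/2
(5) = l - 5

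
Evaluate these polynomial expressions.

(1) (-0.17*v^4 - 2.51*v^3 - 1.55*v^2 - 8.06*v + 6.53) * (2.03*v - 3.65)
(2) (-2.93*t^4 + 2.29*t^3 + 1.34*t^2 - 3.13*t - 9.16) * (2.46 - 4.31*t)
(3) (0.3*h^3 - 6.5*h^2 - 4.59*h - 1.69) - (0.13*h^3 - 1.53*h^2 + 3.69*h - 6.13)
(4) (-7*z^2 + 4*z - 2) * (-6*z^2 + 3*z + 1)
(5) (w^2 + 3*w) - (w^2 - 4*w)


(1) = -0.3451*v^5 - 4.4748*v^4 + 6.015*v^3 - 10.7043*v^2 + 42.6749*v - 23.8345
(2) = 12.6283*t^5 - 17.0777*t^4 - 0.142*t^3 + 16.7867*t^2 + 31.7798*t - 22.5336
(3) = 0.17*h^3 - 4.97*h^2 - 8.28*h + 4.44
(4) = 42*z^4 - 45*z^3 + 17*z^2 - 2*z - 2
(5) = 7*w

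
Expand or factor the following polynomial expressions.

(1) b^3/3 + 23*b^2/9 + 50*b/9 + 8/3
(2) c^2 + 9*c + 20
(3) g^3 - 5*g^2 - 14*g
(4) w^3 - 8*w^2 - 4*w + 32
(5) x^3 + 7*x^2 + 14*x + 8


(1) = (b/3 + 1)*(b + 2/3)*(b + 4)
(2) = (c + 4)*(c + 5)
(3) = g*(g - 7)*(g + 2)
(4) = (w - 8)*(w - 2)*(w + 2)
(5) = (x + 1)*(x + 2)*(x + 4)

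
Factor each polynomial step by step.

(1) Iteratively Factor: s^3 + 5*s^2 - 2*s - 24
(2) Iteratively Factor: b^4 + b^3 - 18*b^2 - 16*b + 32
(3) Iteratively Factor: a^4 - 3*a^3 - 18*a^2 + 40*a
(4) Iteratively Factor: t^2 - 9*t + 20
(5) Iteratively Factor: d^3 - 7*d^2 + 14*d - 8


(1) = (s + 3)*(s^2 + 2*s - 8) = (s + 3)*(s + 4)*(s - 2)
(2) = (b - 4)*(b^3 + 5*b^2 + 2*b - 8) = (b - 4)*(b + 4)*(b^2 + b - 2) = (b - 4)*(b - 1)*(b + 4)*(b + 2)
(3) = (a + 4)*(a^3 - 7*a^2 + 10*a) = a*(a + 4)*(a^2 - 7*a + 10) = a*(a - 5)*(a + 4)*(a - 2)
(4) = (t - 5)*(t - 4)
(5) = (d - 4)*(d^2 - 3*d + 2) = (d - 4)*(d - 2)*(d - 1)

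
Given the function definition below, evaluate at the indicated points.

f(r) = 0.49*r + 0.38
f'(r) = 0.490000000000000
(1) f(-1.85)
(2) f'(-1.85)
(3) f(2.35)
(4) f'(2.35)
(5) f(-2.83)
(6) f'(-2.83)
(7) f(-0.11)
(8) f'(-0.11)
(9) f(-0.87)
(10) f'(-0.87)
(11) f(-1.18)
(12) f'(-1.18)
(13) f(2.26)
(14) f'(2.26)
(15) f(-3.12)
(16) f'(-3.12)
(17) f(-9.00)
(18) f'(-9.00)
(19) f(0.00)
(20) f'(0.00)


(1) = -0.53
(2) = 0.49
(3) = 1.53
(4) = 0.49
(5) = -1.01
(6) = 0.49
(7) = 0.33
(8) = 0.49
(9) = -0.05
(10) = 0.49
(11) = -0.20
(12) = 0.49
(13) = 1.49
(14) = 0.49
(15) = -1.15
(16) = 0.49
(17) = -4.03
(18) = 0.49
(19) = 0.38
(20) = 0.49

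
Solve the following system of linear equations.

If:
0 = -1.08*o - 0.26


Then:
o = -0.24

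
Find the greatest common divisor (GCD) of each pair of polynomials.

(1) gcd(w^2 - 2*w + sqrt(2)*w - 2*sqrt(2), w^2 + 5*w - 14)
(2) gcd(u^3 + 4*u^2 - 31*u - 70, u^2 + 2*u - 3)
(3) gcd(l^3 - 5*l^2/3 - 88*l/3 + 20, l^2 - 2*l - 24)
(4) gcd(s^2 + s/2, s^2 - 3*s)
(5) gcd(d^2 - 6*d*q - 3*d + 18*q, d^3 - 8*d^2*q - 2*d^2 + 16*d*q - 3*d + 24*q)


(1) = gcd((w - 2)*(w + sqrt(2)), (w - 2)*(w + 7)) = w - 2
(2) = gcd((u - 5)*(u + 2)*(u + 7), (u - 1)*(u + 3)) = 1
(3) = l - 6
(4) = gcd(s*(s + 1/2), s*(s - 3)) = s
(5) = d - 3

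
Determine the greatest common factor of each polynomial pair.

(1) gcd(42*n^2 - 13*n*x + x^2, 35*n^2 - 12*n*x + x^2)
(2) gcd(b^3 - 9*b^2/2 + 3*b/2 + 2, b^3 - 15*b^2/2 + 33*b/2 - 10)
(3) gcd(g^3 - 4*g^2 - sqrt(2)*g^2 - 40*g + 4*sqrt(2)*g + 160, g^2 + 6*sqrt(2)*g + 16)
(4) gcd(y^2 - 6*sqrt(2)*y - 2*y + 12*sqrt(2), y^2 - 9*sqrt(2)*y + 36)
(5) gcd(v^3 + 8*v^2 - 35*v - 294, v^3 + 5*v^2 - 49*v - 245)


(1) = -7*n + x
(2) = b^2 - 5*b + 4
(3) = g + 4*sqrt(2)
(4) = gcd((y - 2)*(y - 6*sqrt(2)), (y - 6*sqrt(2))*(y - 3*sqrt(2))) = y - 6*sqrt(2)
(5) = gcd((v - 6)*(v + 7)^2, (v - 7)*(v + 5)*(v + 7)) = v + 7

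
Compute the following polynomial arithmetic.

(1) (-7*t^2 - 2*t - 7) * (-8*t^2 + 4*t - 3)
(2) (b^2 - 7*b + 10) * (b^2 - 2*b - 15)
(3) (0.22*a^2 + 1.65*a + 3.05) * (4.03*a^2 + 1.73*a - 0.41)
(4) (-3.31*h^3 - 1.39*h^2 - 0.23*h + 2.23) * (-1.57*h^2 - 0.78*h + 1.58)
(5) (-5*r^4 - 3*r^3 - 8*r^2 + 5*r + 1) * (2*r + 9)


(1) = 56*t^4 - 12*t^3 + 69*t^2 - 22*t + 21
(2) = b^4 - 9*b^3 + 9*b^2 + 85*b - 150
(3) = 0.8866*a^4 + 7.0301*a^3 + 15.0558*a^2 + 4.6*a - 1.2505
(4) = 5.1967*h^5 + 4.7641*h^4 - 3.7845*h^3 - 5.5179*h^2 - 2.1028*h + 3.5234
(5) = -10*r^5 - 51*r^4 - 43*r^3 - 62*r^2 + 47*r + 9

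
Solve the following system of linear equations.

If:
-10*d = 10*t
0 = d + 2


Then:
d = -2
t = 2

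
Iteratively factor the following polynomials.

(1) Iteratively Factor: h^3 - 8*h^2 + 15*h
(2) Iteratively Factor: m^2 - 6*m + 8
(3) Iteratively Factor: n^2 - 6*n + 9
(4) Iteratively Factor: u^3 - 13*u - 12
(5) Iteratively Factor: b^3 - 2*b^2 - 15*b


(1) = (h)*(h^2 - 8*h + 15) = h*(h - 3)*(h - 5)
(2) = (m - 2)*(m - 4)
(3) = (n - 3)*(n - 3)
(4) = (u + 1)*(u^2 - u - 12) = (u + 1)*(u + 3)*(u - 4)
(5) = (b - 5)*(b^2 + 3*b) = (b - 5)*(b + 3)*(b)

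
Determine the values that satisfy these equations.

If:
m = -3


Then:
m = -3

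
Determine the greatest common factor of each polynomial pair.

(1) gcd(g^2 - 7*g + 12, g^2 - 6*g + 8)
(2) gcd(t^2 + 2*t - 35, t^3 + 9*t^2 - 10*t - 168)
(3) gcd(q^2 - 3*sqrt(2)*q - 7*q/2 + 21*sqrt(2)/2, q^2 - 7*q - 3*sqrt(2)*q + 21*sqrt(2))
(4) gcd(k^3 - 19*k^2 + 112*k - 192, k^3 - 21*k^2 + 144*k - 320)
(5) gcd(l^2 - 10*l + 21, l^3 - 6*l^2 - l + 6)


(1) = gcd((g - 4)*(g - 3), (g - 4)*(g - 2)) = g - 4
(2) = gcd((t - 5)*(t + 7), (t - 4)*(t + 6)*(t + 7)) = t + 7
(3) = gcd((q - 7/2)*(q - 3*sqrt(2)), (q - 7)*(q - 3*sqrt(2))) = q - 3*sqrt(2)
(4) = gcd((k - 8)^2*(k - 3), (k - 8)^2*(k - 5)) = k^2 - 16*k + 64
(5) = gcd((l - 7)*(l - 3), (l - 6)*(l - 1)*(l + 1)) = 1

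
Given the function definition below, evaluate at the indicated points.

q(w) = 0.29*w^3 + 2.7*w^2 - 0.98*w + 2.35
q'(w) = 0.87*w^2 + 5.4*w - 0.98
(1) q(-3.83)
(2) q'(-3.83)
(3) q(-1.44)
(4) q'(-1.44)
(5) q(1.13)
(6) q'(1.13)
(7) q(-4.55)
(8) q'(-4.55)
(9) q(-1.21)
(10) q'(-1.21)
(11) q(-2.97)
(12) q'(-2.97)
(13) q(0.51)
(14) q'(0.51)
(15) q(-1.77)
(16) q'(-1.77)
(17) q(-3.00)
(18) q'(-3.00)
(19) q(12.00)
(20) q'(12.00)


(1) = 29.42
(2) = -8.90
(3) = 8.49
(4) = -6.95
(5) = 5.11
(6) = 6.23
(7) = 35.39
(8) = -7.54
(9) = 6.98
(10) = -6.24
(11) = 21.48
(12) = -9.34
(13) = 2.59
(14) = 2.00
(15) = 10.94
(16) = -7.81
(17) = 21.76
(18) = -9.35
(19) = 880.51
(20) = 189.10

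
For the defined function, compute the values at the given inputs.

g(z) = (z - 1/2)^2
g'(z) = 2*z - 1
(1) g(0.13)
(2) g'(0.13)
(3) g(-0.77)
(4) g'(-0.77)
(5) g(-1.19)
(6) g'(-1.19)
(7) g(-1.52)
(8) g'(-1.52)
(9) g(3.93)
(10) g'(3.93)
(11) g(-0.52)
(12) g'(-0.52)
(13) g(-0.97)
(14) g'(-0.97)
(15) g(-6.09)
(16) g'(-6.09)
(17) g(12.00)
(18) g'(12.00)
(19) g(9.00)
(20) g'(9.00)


(1) = 0.14
(2) = -0.74
(3) = 1.61
(4) = -2.54
(5) = 2.86
(6) = -3.38
(7) = 4.08
(8) = -4.04
(9) = 11.76
(10) = 6.86
(11) = 1.04
(12) = -2.04
(13) = 2.16
(14) = -2.94
(15) = 43.43
(16) = -13.18
(17) = 132.25
(18) = 23.00
(19) = 72.25
(20) = 17.00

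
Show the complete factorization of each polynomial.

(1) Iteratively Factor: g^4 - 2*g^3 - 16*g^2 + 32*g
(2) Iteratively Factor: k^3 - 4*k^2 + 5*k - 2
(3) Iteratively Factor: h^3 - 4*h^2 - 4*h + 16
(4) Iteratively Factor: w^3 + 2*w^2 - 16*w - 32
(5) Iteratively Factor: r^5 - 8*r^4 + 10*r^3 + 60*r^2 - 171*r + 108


(1) = (g - 4)*(g^3 + 2*g^2 - 8*g) = g*(g - 4)*(g^2 + 2*g - 8) = g*(g - 4)*(g + 4)*(g - 2)
(2) = (k - 1)*(k^2 - 3*k + 2) = (k - 2)*(k - 1)*(k - 1)
(3) = (h - 2)*(h^2 - 2*h - 8) = (h - 2)*(h + 2)*(h - 4)
(4) = (w + 2)*(w^2 - 16) = (w - 4)*(w + 2)*(w + 4)
(5) = (r + 3)*(r^4 - 11*r^3 + 43*r^2 - 69*r + 36) = (r - 3)*(r + 3)*(r^3 - 8*r^2 + 19*r - 12) = (r - 4)*(r - 3)*(r + 3)*(r^2 - 4*r + 3) = (r - 4)*(r - 3)*(r - 1)*(r + 3)*(r - 3)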